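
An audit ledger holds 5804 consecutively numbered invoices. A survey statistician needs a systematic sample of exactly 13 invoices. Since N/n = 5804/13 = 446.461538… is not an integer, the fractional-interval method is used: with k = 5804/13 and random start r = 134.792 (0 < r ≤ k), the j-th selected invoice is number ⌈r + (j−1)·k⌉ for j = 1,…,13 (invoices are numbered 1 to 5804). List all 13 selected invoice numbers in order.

j=1: r + 0k = 134.792 → ⌈·⌉ = 135
j=2: r + 1k = 581.253538… → ⌈·⌉ = 582
j=3: r + 2k = 1027.715076… → ⌈·⌉ = 1028
j=4: r + 3k = 1474.176615… → ⌈·⌉ = 1475
j=5: r + 4k = 1920.638153… → ⌈·⌉ = 1921
j=6: r + 5k = 2367.099692… → ⌈·⌉ = 2368
j=7: r + 6k = 2813.561230… → ⌈·⌉ = 2814
j=8: r + 7k = 3260.022769… → ⌈·⌉ = 3261
j=9: r + 8k = 3706.484307… → ⌈·⌉ = 3707
j=10: r + 9k = 4152.945846… → ⌈·⌉ = 4153
j=11: r + 10k = 4599.407384… → ⌈·⌉ = 4600
j=12: r + 11k = 5045.868923… → ⌈·⌉ = 5046
j=13: r + 12k = 5492.330461… → ⌈·⌉ = 5493

135, 582, 1028, 1475, 1921, 2368, 2814, 3261, 3707, 4153, 4600, 5046, 5493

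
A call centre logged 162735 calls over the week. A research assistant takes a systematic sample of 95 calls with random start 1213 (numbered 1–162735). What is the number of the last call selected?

162235

k = 162735/95 = 1713
95th selection = r + (95−1)·k = 1213 + 94×1713 = 1213 + 161022 = 162235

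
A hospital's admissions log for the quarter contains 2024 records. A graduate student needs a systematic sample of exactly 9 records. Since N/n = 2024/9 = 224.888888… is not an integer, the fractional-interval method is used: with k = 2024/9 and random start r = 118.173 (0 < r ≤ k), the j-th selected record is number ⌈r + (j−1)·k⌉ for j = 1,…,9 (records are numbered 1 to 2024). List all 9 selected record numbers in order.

119, 344, 568, 793, 1018, 1243, 1468, 1693, 1918

j=1: r + 0k = 118.173 → ⌈·⌉ = 119
j=2: r + 1k = 343.061888… → ⌈·⌉ = 344
j=3: r + 2k = 567.950777… → ⌈·⌉ = 568
j=4: r + 3k = 792.839666… → ⌈·⌉ = 793
j=5: r + 4k = 1017.728555… → ⌈·⌉ = 1018
j=6: r + 5k = 1242.617444… → ⌈·⌉ = 1243
j=7: r + 6k = 1467.506333… → ⌈·⌉ = 1468
j=8: r + 7k = 1692.395222… → ⌈·⌉ = 1693
j=9: r + 8k = 1917.284111… → ⌈·⌉ = 1918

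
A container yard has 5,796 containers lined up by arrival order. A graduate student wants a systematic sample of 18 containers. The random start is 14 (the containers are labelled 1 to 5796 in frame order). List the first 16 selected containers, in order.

14, 336, 658, 980, 1302, 1624, 1946, 2268, 2590, 2912, 3234, 3556, 3878, 4200, 4522, 4844

k = N/n = 5796/18 = 322
container 1: 14
container 2: 14 + 322 = 336
container 3: 336 + 322 = 658
container 4: 658 + 322 = 980
container 5: 980 + 322 = 1302
container 6: 1302 + 322 = 1624
container 7: 1624 + 322 = 1946
container 8: 1946 + 322 = 2268
container 9: 2268 + 322 = 2590
container 10: 2590 + 322 = 2912
container 11: 2912 + 322 = 3234
container 12: 3234 + 322 = 3556
container 13: 3556 + 322 = 3878
container 14: 3878 + 322 = 4200
container 15: 4200 + 322 = 4522
container 16: 4522 + 322 = 4844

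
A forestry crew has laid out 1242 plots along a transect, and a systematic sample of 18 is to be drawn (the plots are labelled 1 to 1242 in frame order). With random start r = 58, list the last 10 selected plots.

610, 679, 748, 817, 886, 955, 1024, 1093, 1162, 1231

k = N/n = 1242/18 = 69
9th selection = 58 + 8×69 = 610
10th: 610 + 69 = 679
11th: 679 + 69 = 748
12th: 748 + 69 = 817
13th: 817 + 69 = 886
14th: 886 + 69 = 955
15th: 955 + 69 = 1024
16th: 1024 + 69 = 1093
17th: 1093 + 69 = 1162
18th: 1162 + 69 = 1231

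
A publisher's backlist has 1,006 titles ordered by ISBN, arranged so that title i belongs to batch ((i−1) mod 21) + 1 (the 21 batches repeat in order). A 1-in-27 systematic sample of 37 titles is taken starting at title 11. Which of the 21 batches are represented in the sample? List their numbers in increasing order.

2, 5, 8, 11, 14, 17, 20

Consecutive selections differ by k = 27, so their batch numbers differ by 27 mod 21 = 6.
gcd(27, 21) = 3, so the sample visits 21/3 = 7 distinct residues mod 21.
Start 11 is batch 11; the batches hit are 2, 5, 8, 11, 14, 17, 20.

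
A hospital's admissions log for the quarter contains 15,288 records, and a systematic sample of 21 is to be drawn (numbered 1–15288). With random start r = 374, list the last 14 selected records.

5470, 6198, 6926, 7654, 8382, 9110, 9838, 10566, 11294, 12022, 12750, 13478, 14206, 14934

k = N/n = 15288/21 = 728
8th selection = 374 + 7×728 = 5470
9th: 5470 + 728 = 6198
10th: 6198 + 728 = 6926
11th: 6926 + 728 = 7654
12th: 7654 + 728 = 8382
13th: 8382 + 728 = 9110
14th: 9110 + 728 = 9838
15th: 9838 + 728 = 10566
16th: 10566 + 728 = 11294
17th: 11294 + 728 = 12022
18th: 12022 + 728 = 12750
19th: 12750 + 728 = 13478
20th: 13478 + 728 = 14206
21st: 14206 + 728 = 14934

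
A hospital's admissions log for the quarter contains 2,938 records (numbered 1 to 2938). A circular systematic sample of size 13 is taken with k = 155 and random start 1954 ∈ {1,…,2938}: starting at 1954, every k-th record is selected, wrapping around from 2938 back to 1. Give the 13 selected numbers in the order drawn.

1954, 2109, 2264, 2419, 2574, 2729, 2884, 101, 256, 411, 566, 721, 876

Selection 1: 1954
Selection 2: 1954 + 155 = 2109
Selection 3: 2109 + 155 = 2264
Selection 4: 2264 + 155 = 2419
Selection 5: 2419 + 155 = 2574
Selection 6: 2574 + 155 = 2729
Selection 7: 2729 + 155 = 2884
Selection 8: 2884 + 155 = 3039 → 3039 − 2938 = 101
Selection 9: 101 + 155 = 256
Selection 10: 256 + 155 = 411
Selection 11: 411 + 155 = 566
Selection 12: 566 + 155 = 721
Selection 13: 721 + 155 = 876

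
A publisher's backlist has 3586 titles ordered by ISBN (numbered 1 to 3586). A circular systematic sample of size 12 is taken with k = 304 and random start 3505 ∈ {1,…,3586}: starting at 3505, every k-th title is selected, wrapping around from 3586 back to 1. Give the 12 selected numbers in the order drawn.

3505, 223, 527, 831, 1135, 1439, 1743, 2047, 2351, 2655, 2959, 3263

Selection 1: 3505
Selection 2: 3505 + 304 = 3809 → 3809 − 3586 = 223
Selection 3: 223 + 304 = 527
Selection 4: 527 + 304 = 831
Selection 5: 831 + 304 = 1135
Selection 6: 1135 + 304 = 1439
Selection 7: 1439 + 304 = 1743
Selection 8: 1743 + 304 = 2047
Selection 9: 2047 + 304 = 2351
Selection 10: 2351 + 304 = 2655
Selection 11: 2655 + 304 = 2959
Selection 12: 2959 + 304 = 3263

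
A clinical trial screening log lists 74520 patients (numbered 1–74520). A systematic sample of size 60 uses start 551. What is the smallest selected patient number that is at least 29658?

k = 74520/60 = 1242
Steps past start: ⌈(29658 − 551)/1242⌉ = ⌈29107/1242⌉ = 24
Selected patient: 551 + 24×1242 = 30359

30359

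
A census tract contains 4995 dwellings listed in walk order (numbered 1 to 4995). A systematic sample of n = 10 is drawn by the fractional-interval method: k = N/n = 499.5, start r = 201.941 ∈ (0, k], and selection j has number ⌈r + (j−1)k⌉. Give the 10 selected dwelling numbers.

202, 702, 1201, 1701, 2200, 2700, 3199, 3699, 4198, 4698

j=1: r + 0k = 201.941 → ⌈·⌉ = 202
j=2: r + 1k = 701.441 → ⌈·⌉ = 702
j=3: r + 2k = 1200.941 → ⌈·⌉ = 1201
j=4: r + 3k = 1700.441 → ⌈·⌉ = 1701
j=5: r + 4k = 2199.941 → ⌈·⌉ = 2200
j=6: r + 5k = 2699.441 → ⌈·⌉ = 2700
j=7: r + 6k = 3198.941 → ⌈·⌉ = 3199
j=8: r + 7k = 3698.441 → ⌈·⌉ = 3699
j=9: r + 8k = 4197.941 → ⌈·⌉ = 4198
j=10: r + 9k = 4697.441 → ⌈·⌉ = 4698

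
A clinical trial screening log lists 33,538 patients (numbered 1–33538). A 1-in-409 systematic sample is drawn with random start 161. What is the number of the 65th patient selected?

k = 409
65th selection = r + (65−1)·k = 161 + 64×409 = 161 + 26176 = 26337

26337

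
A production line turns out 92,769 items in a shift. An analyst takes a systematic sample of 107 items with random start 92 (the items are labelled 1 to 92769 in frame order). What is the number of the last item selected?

91994

k = 92769/107 = 867
107th selection = r + (107−1)·k = 92 + 106×867 = 92 + 91902 = 91994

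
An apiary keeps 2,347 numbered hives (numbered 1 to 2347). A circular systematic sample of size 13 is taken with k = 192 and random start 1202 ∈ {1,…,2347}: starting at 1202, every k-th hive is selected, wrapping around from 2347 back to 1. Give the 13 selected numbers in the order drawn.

Selection 1: 1202
Selection 2: 1202 + 192 = 1394
Selection 3: 1394 + 192 = 1586
Selection 4: 1586 + 192 = 1778
Selection 5: 1778 + 192 = 1970
Selection 6: 1970 + 192 = 2162
Selection 7: 2162 + 192 = 2354 → 2354 − 2347 = 7
Selection 8: 7 + 192 = 199
Selection 9: 199 + 192 = 391
Selection 10: 391 + 192 = 583
Selection 11: 583 + 192 = 775
Selection 12: 775 + 192 = 967
Selection 13: 967 + 192 = 1159

1202, 1394, 1586, 1778, 1970, 2162, 7, 199, 391, 583, 775, 967, 1159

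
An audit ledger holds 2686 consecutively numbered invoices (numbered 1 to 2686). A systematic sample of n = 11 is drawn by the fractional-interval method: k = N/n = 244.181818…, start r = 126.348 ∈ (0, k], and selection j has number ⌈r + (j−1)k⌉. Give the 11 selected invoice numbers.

127, 371, 615, 859, 1104, 1348, 1592, 1836, 2080, 2324, 2569

j=1: r + 0k = 126.348 → ⌈·⌉ = 127
j=2: r + 1k = 370.529818… → ⌈·⌉ = 371
j=3: r + 2k = 614.711636… → ⌈·⌉ = 615
j=4: r + 3k = 858.893454… → ⌈·⌉ = 859
j=5: r + 4k = 1103.075272… → ⌈·⌉ = 1104
j=6: r + 5k = 1347.257090… → ⌈·⌉ = 1348
j=7: r + 6k = 1591.438909… → ⌈·⌉ = 1592
j=8: r + 7k = 1835.620727… → ⌈·⌉ = 1836
j=9: r + 8k = 2079.802545… → ⌈·⌉ = 2080
j=10: r + 9k = 2323.984363… → ⌈·⌉ = 2324
j=11: r + 10k = 2568.166181… → ⌈·⌉ = 2569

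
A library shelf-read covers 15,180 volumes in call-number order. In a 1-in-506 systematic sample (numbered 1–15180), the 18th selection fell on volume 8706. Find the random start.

k = 506
r = 8706 − (18−1)×506 = 8706 − 8602 = 104

104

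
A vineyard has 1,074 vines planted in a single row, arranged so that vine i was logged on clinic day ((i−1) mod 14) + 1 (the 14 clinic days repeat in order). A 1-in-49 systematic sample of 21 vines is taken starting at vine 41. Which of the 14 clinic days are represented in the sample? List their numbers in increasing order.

Consecutive selections differ by k = 49, so their clinic day numbers differ by 49 mod 14 = 7.
gcd(49, 14) = 7, so the sample visits 14/7 = 2 distinct residues mod 14.
Start 41 is clinic day 13; the clinic days hit are 6, 13.

6, 13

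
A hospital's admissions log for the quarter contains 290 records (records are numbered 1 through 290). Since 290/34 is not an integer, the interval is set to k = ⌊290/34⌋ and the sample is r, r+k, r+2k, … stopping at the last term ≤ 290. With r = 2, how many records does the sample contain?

k = ⌊290/34⌋ = 8
Achieved size = ⌊(290 − 2)/8⌋ + 1 = ⌊288/8⌋ + 1 = 36 + 1 = 37
(last selection: 2 + 36×8 = 290 ≤ 290; next would be 298 > 290)

37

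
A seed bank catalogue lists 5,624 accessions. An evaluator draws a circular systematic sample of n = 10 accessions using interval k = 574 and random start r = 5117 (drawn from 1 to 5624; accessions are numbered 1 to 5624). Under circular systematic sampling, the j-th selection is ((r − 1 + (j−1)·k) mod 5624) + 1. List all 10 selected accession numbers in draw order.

Selection 1: 5117
Selection 2: 5117 + 574 = 5691 → 5691 − 5624 = 67
Selection 3: 67 + 574 = 641
Selection 4: 641 + 574 = 1215
Selection 5: 1215 + 574 = 1789
Selection 6: 1789 + 574 = 2363
Selection 7: 2363 + 574 = 2937
Selection 8: 2937 + 574 = 3511
Selection 9: 3511 + 574 = 4085
Selection 10: 4085 + 574 = 4659

5117, 67, 641, 1215, 1789, 2363, 2937, 3511, 4085, 4659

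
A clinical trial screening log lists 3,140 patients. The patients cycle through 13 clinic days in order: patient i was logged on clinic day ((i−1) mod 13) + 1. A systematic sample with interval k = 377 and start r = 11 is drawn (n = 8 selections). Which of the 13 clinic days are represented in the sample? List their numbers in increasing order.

Consecutive selections differ by k = 377, so their clinic day numbers differ by 377 mod 13 = 0.
gcd(377, 13) = 13, so the sample visits 13/13 = 1 distinct residues mod 13.
Start 11 is clinic day 11; the clinic days hit are 11.

11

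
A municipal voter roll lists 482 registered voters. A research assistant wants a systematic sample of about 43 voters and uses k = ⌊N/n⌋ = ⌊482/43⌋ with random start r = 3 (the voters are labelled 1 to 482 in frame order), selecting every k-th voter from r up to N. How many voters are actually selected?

k = ⌊482/43⌋ = 11
Achieved size = ⌊(482 − 3)/11⌋ + 1 = ⌊479/11⌋ + 1 = 43 + 1 = 44
(last selection: 3 + 43×11 = 476 ≤ 482; next would be 487 > 482)

44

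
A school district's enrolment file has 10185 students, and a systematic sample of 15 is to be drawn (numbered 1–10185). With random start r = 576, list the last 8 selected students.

k = N/n = 10185/15 = 679
8th selection = 576 + 7×679 = 5329
9th: 5329 + 679 = 6008
10th: 6008 + 679 = 6687
11th: 6687 + 679 = 7366
12th: 7366 + 679 = 8045
13th: 8045 + 679 = 8724
14th: 8724 + 679 = 9403
15th: 9403 + 679 = 10082

5329, 6008, 6687, 7366, 8045, 8724, 9403, 10082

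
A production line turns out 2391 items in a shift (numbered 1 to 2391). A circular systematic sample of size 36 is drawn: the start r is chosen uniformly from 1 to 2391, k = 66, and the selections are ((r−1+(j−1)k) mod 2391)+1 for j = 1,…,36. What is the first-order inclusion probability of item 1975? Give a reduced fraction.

For each position j, as r ranges over 1…2391 the j-th selection hits every item exactly once, so item 1975 is selected for exactly 36 of the 2391 starts.
Inclusion probability = 36/2391 = 12/797.

12/797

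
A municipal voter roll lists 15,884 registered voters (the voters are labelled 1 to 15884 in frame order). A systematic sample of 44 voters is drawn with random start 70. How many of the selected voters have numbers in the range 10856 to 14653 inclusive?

11

k = 15884/44 = 361
First selection ≥ 10856: 70 + ⌈(10856−70)/361⌉·361 = 70 + 30×361 = 10900
Last selection ≤ 14653: 70 + ⌊(14653−70)/361⌋·361 = 70 + 40×361 = 14510
Count = 40 − 30 + 1 = 11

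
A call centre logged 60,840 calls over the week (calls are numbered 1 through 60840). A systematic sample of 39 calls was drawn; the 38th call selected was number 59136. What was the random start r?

k = 60840/39 = 1560
r = 59136 − (38−1)×1560 = 59136 − 57720 = 1416

1416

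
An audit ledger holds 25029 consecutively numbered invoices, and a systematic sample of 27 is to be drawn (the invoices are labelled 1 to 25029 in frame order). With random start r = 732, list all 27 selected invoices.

k = N/n = 25029/27 = 927
invoice 1: 732
invoice 2: 732 + 927 = 1659
invoice 3: 1659 + 927 = 2586
invoice 4: 2586 + 927 = 3513
invoice 5: 3513 + 927 = 4440
invoice 6: 4440 + 927 = 5367
invoice 7: 5367 + 927 = 6294
invoice 8: 6294 + 927 = 7221
invoice 9: 7221 + 927 = 8148
invoice 10: 8148 + 927 = 9075
invoice 11: 9075 + 927 = 10002
invoice 12: 10002 + 927 = 10929
invoice 13: 10929 + 927 = 11856
invoice 14: 11856 + 927 = 12783
invoice 15: 12783 + 927 = 13710
invoice 16: 13710 + 927 = 14637
invoice 17: 14637 + 927 = 15564
invoice 18: 15564 + 927 = 16491
invoice 19: 16491 + 927 = 17418
invoice 20: 17418 + 927 = 18345
invoice 21: 18345 + 927 = 19272
invoice 22: 19272 + 927 = 20199
invoice 23: 20199 + 927 = 21126
invoice 24: 21126 + 927 = 22053
invoice 25: 22053 + 927 = 22980
invoice 26: 22980 + 927 = 23907
invoice 27: 23907 + 927 = 24834

732, 1659, 2586, 3513, 4440, 5367, 6294, 7221, 8148, 9075, 10002, 10929, 11856, 12783, 13710, 14637, 15564, 16491, 17418, 18345, 19272, 20199, 21126, 22053, 22980, 23907, 24834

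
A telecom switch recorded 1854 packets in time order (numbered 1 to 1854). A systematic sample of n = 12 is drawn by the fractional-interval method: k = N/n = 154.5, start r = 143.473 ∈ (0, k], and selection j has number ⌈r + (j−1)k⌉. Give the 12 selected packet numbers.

j=1: r + 0k = 143.473 → ⌈·⌉ = 144
j=2: r + 1k = 297.973 → ⌈·⌉ = 298
j=3: r + 2k = 452.473 → ⌈·⌉ = 453
j=4: r + 3k = 606.973 → ⌈·⌉ = 607
j=5: r + 4k = 761.473 → ⌈·⌉ = 762
j=6: r + 5k = 915.973 → ⌈·⌉ = 916
j=7: r + 6k = 1070.473 → ⌈·⌉ = 1071
j=8: r + 7k = 1224.973 → ⌈·⌉ = 1225
j=9: r + 8k = 1379.473 → ⌈·⌉ = 1380
j=10: r + 9k = 1533.973 → ⌈·⌉ = 1534
j=11: r + 10k = 1688.473 → ⌈·⌉ = 1689
j=12: r + 11k = 1842.973 → ⌈·⌉ = 1843

144, 298, 453, 607, 762, 916, 1071, 1225, 1380, 1534, 1689, 1843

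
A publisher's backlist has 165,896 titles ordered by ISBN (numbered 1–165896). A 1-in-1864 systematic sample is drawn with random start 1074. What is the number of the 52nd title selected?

k = 1864
52nd selection = r + (52−1)·k = 1074 + 51×1864 = 1074 + 95064 = 96138

96138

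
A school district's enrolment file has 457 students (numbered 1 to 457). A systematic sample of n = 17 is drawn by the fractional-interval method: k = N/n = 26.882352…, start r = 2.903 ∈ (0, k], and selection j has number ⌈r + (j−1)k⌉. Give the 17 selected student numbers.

3, 30, 57, 84, 111, 138, 165, 192, 218, 245, 272, 299, 326, 353, 380, 407, 434

j=1: r + 0k = 2.903 → ⌈·⌉ = 3
j=2: r + 1k = 29.785352… → ⌈·⌉ = 30
j=3: r + 2k = 56.667705… → ⌈·⌉ = 57
j=4: r + 3k = 83.550058… → ⌈·⌉ = 84
j=5: r + 4k = 110.432411… → ⌈·⌉ = 111
j=6: r + 5k = 137.314764… → ⌈·⌉ = 138
j=7: r + 6k = 164.197117… → ⌈·⌉ = 165
j=8: r + 7k = 191.079470… → ⌈·⌉ = 192
j=9: r + 8k = 217.961823… → ⌈·⌉ = 218
j=10: r + 9k = 244.844176… → ⌈·⌉ = 245
j=11: r + 10k = 271.726529… → ⌈·⌉ = 272
j=12: r + 11k = 298.608882… → ⌈·⌉ = 299
j=13: r + 12k = 325.491235… → ⌈·⌉ = 326
j=14: r + 13k = 352.373588… → ⌈·⌉ = 353
j=15: r + 14k = 379.255941… → ⌈·⌉ = 380
j=16: r + 15k = 406.138294… → ⌈·⌉ = 407
j=17: r + 16k = 433.020647… → ⌈·⌉ = 434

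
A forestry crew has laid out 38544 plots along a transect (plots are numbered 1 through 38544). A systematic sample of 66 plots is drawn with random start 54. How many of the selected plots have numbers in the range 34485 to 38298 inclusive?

7

k = 38544/66 = 584
First selection ≥ 34485: 54 + ⌈(34485−54)/584⌉·584 = 54 + 59×584 = 34510
Last selection ≤ 38298: 54 + ⌊(38298−54)/584⌋·584 = 54 + 65×584 = 38014
Count = 65 − 59 + 1 = 7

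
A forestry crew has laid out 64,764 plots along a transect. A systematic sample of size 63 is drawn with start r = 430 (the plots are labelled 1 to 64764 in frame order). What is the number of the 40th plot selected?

40522

k = 64764/63 = 1028
40th selection = r + (40−1)·k = 430 + 39×1028 = 430 + 40092 = 40522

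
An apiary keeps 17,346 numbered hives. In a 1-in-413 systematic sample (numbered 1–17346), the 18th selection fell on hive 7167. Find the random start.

k = 413
r = 7167 − (18−1)×413 = 7167 − 7021 = 146

146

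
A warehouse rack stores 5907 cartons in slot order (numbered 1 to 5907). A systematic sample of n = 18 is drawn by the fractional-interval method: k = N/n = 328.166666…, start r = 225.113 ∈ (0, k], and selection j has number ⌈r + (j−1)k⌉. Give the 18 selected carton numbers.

j=1: r + 0k = 225.113 → ⌈·⌉ = 226
j=2: r + 1k = 553.279666… → ⌈·⌉ = 554
j=3: r + 2k = 881.446333… → ⌈·⌉ = 882
j=4: r + 3k = 1209.613 → ⌈·⌉ = 1210
j=5: r + 4k = 1537.779666… → ⌈·⌉ = 1538
j=6: r + 5k = 1865.946333… → ⌈·⌉ = 1866
j=7: r + 6k = 2194.113 → ⌈·⌉ = 2195
j=8: r + 7k = 2522.279666… → ⌈·⌉ = 2523
j=9: r + 8k = 2850.446333… → ⌈·⌉ = 2851
j=10: r + 9k = 3178.613 → ⌈·⌉ = 3179
j=11: r + 10k = 3506.779666… → ⌈·⌉ = 3507
j=12: r + 11k = 3834.946333… → ⌈·⌉ = 3835
j=13: r + 12k = 4163.113 → ⌈·⌉ = 4164
j=14: r + 13k = 4491.279666… → ⌈·⌉ = 4492
j=15: r + 14k = 4819.446333… → ⌈·⌉ = 4820
j=16: r + 15k = 5147.613 → ⌈·⌉ = 5148
j=17: r + 16k = 5475.779666… → ⌈·⌉ = 5476
j=18: r + 17k = 5803.946333… → ⌈·⌉ = 5804

226, 554, 882, 1210, 1538, 1866, 2195, 2523, 2851, 3179, 3507, 3835, 4164, 4492, 4820, 5148, 5476, 5804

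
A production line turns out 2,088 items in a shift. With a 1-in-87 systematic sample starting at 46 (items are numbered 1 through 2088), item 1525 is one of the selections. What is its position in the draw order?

k = 87
position = (1525 − 46)/87 + 1 = 1479/87 + 1 = 17 + 1 = 18

18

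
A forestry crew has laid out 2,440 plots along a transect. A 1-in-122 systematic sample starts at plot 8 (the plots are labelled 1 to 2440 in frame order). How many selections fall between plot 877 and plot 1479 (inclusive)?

k = 122
First selection ≥ 877: 8 + ⌈(877−8)/122⌉·122 = 8 + 8×122 = 984
Last selection ≤ 1479: 8 + ⌊(1479−8)/122⌋·122 = 8 + 12×122 = 1472
Count = 12 − 8 + 1 = 5

5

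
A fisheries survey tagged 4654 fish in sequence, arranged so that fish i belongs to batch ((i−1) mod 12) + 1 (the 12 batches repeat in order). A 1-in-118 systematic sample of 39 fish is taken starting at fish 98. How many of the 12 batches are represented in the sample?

Consecutive selections differ by k = 118, so their batch numbers differ by 118 mod 12 = 10.
gcd(118, 12) = 2, so the sample visits 12/2 = 6 distinct residues mod 12.
Start 98 is batch 2; the batches hit are 2, 4, 6, 8, 10, 12.

6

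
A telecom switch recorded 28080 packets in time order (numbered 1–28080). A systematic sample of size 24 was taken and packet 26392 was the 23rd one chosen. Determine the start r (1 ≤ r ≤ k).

k = 28080/24 = 1170
r = 26392 − (23−1)×1170 = 26392 − 25740 = 652

652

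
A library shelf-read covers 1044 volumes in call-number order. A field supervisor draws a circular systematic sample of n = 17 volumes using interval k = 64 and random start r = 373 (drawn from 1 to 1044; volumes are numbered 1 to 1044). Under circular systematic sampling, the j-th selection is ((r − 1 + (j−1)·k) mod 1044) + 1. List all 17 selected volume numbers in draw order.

Selection 1: 373
Selection 2: 373 + 64 = 437
Selection 3: 437 + 64 = 501
Selection 4: 501 + 64 = 565
Selection 5: 565 + 64 = 629
Selection 6: 629 + 64 = 693
Selection 7: 693 + 64 = 757
Selection 8: 757 + 64 = 821
Selection 9: 821 + 64 = 885
Selection 10: 885 + 64 = 949
Selection 11: 949 + 64 = 1013
Selection 12: 1013 + 64 = 1077 → 1077 − 1044 = 33
Selection 13: 33 + 64 = 97
Selection 14: 97 + 64 = 161
Selection 15: 161 + 64 = 225
Selection 16: 225 + 64 = 289
Selection 17: 289 + 64 = 353

373, 437, 501, 565, 629, 693, 757, 821, 885, 949, 1013, 33, 97, 161, 225, 289, 353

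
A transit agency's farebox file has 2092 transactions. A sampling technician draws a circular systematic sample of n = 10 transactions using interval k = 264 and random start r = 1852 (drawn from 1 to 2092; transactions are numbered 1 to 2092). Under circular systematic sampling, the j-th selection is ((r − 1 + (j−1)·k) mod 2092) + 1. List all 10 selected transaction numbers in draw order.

1852, 24, 288, 552, 816, 1080, 1344, 1608, 1872, 44

Selection 1: 1852
Selection 2: 1852 + 264 = 2116 → 2116 − 2092 = 24
Selection 3: 24 + 264 = 288
Selection 4: 288 + 264 = 552
Selection 5: 552 + 264 = 816
Selection 6: 816 + 264 = 1080
Selection 7: 1080 + 264 = 1344
Selection 8: 1344 + 264 = 1608
Selection 9: 1608 + 264 = 1872
Selection 10: 1872 + 264 = 2136 → 2136 − 2092 = 44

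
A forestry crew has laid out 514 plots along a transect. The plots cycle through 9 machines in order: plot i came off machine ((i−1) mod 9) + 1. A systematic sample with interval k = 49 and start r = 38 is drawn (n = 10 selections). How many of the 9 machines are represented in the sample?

9

Consecutive selections differ by k = 49, so their machine numbers differ by 49 mod 9 = 4.
gcd(49, 9) = 1, so the sample visits 9/1 = 9 distinct residues mod 9.
Start 38 is machine 2; the machines hit are 1, 2, 3, 4, 5, 6, 7, 8, 9.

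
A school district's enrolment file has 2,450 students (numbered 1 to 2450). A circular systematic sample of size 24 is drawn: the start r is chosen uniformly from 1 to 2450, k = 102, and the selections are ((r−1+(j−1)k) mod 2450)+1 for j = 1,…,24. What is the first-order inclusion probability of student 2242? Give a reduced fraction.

12/1225

For each position j, as r ranges over 1…2450 the j-th selection hits every student exactly once, so student 2242 is selected for exactly 24 of the 2450 starts.
Inclusion probability = 24/2450 = 12/1225.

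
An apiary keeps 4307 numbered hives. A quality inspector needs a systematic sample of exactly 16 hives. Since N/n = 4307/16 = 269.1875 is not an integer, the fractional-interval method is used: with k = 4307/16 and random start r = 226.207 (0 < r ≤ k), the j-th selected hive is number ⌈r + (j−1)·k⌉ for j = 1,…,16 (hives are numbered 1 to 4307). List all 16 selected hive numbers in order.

227, 496, 765, 1034, 1303, 1573, 1842, 2111, 2380, 2649, 2919, 3188, 3457, 3726, 3995, 4265

j=1: r + 0k = 226.207 → ⌈·⌉ = 227
j=2: r + 1k = 495.3945 → ⌈·⌉ = 496
j=3: r + 2k = 764.582 → ⌈·⌉ = 765
j=4: r + 3k = 1033.7695 → ⌈·⌉ = 1034
j=5: r + 4k = 1302.957 → ⌈·⌉ = 1303
j=6: r + 5k = 1572.1445 → ⌈·⌉ = 1573
j=7: r + 6k = 1841.332 → ⌈·⌉ = 1842
j=8: r + 7k = 2110.5195 → ⌈·⌉ = 2111
j=9: r + 8k = 2379.707 → ⌈·⌉ = 2380
j=10: r + 9k = 2648.8945 → ⌈·⌉ = 2649
j=11: r + 10k = 2918.082 → ⌈·⌉ = 2919
j=12: r + 11k = 3187.2695 → ⌈·⌉ = 3188
j=13: r + 12k = 3456.457 → ⌈·⌉ = 3457
j=14: r + 13k = 3725.6445 → ⌈·⌉ = 3726
j=15: r + 14k = 3994.832 → ⌈·⌉ = 3995
j=16: r + 15k = 4264.0195 → ⌈·⌉ = 4265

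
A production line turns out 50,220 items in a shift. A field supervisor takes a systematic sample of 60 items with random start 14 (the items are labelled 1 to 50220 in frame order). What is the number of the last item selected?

k = 50220/60 = 837
60th selection = r + (60−1)·k = 14 + 59×837 = 14 + 49383 = 49397

49397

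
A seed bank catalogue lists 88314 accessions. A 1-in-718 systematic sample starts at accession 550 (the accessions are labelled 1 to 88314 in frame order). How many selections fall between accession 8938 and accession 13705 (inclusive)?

k = 718
First selection ≥ 8938: 550 + ⌈(8938−550)/718⌉·718 = 550 + 12×718 = 9166
Last selection ≤ 13705: 550 + ⌊(13705−550)/718⌋·718 = 550 + 18×718 = 13474
Count = 18 − 12 + 1 = 7

7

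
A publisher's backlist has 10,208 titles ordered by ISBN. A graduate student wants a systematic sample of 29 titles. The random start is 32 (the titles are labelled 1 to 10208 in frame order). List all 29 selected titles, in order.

32, 384, 736, 1088, 1440, 1792, 2144, 2496, 2848, 3200, 3552, 3904, 4256, 4608, 4960, 5312, 5664, 6016, 6368, 6720, 7072, 7424, 7776, 8128, 8480, 8832, 9184, 9536, 9888

k = N/n = 10208/29 = 352
title 1: 32
title 2: 32 + 352 = 384
title 3: 384 + 352 = 736
title 4: 736 + 352 = 1088
title 5: 1088 + 352 = 1440
title 6: 1440 + 352 = 1792
title 7: 1792 + 352 = 2144
title 8: 2144 + 352 = 2496
title 9: 2496 + 352 = 2848
title 10: 2848 + 352 = 3200
title 11: 3200 + 352 = 3552
title 12: 3552 + 352 = 3904
title 13: 3904 + 352 = 4256
title 14: 4256 + 352 = 4608
title 15: 4608 + 352 = 4960
title 16: 4960 + 352 = 5312
title 17: 5312 + 352 = 5664
title 18: 5664 + 352 = 6016
title 19: 6016 + 352 = 6368
title 20: 6368 + 352 = 6720
title 21: 6720 + 352 = 7072
title 22: 7072 + 352 = 7424
title 23: 7424 + 352 = 7776
title 24: 7776 + 352 = 8128
title 25: 8128 + 352 = 8480
title 26: 8480 + 352 = 8832
title 27: 8832 + 352 = 9184
title 28: 9184 + 352 = 9536
title 29: 9536 + 352 = 9888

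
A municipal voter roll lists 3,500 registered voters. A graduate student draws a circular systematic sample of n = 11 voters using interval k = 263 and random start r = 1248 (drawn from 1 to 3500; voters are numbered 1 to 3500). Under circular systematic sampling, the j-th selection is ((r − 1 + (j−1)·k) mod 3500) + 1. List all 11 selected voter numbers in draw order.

Selection 1: 1248
Selection 2: 1248 + 263 = 1511
Selection 3: 1511 + 263 = 1774
Selection 4: 1774 + 263 = 2037
Selection 5: 2037 + 263 = 2300
Selection 6: 2300 + 263 = 2563
Selection 7: 2563 + 263 = 2826
Selection 8: 2826 + 263 = 3089
Selection 9: 3089 + 263 = 3352
Selection 10: 3352 + 263 = 3615 → 3615 − 3500 = 115
Selection 11: 115 + 263 = 378

1248, 1511, 1774, 2037, 2300, 2563, 2826, 3089, 3352, 115, 378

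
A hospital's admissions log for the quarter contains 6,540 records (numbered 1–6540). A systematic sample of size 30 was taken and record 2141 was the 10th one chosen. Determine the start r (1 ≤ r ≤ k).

k = 6540/30 = 218
r = 2141 − (10−1)×218 = 2141 − 1962 = 179

179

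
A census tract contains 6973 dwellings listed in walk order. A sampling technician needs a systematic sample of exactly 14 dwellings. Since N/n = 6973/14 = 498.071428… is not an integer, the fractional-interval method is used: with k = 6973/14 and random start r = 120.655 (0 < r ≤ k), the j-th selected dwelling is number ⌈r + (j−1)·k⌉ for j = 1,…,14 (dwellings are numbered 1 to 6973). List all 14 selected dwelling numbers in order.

121, 619, 1117, 1615, 2113, 2612, 3110, 3608, 4106, 4604, 5102, 5600, 6098, 6596

j=1: r + 0k = 120.655 → ⌈·⌉ = 121
j=2: r + 1k = 618.726428… → ⌈·⌉ = 619
j=3: r + 2k = 1116.797857… → ⌈·⌉ = 1117
j=4: r + 3k = 1614.869285… → ⌈·⌉ = 1615
j=5: r + 4k = 2112.940714… → ⌈·⌉ = 2113
j=6: r + 5k = 2611.012142… → ⌈·⌉ = 2612
j=7: r + 6k = 3109.083571… → ⌈·⌉ = 3110
j=8: r + 7k = 3607.155 → ⌈·⌉ = 3608
j=9: r + 8k = 4105.226428… → ⌈·⌉ = 4106
j=10: r + 9k = 4603.297857… → ⌈·⌉ = 4604
j=11: r + 10k = 5101.369285… → ⌈·⌉ = 5102
j=12: r + 11k = 5599.440714… → ⌈·⌉ = 5600
j=13: r + 12k = 6097.512142… → ⌈·⌉ = 6098
j=14: r + 13k = 6595.583571… → ⌈·⌉ = 6596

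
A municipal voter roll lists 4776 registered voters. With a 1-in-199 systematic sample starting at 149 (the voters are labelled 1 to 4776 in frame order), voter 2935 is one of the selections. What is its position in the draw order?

k = 199
position = (2935 − 149)/199 + 1 = 2786/199 + 1 = 14 + 1 = 15

15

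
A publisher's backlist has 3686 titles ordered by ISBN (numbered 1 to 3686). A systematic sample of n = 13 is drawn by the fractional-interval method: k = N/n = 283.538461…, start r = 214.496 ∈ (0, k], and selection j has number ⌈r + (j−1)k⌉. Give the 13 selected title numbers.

215, 499, 782, 1066, 1349, 1633, 1916, 2200, 2483, 2767, 3050, 3334, 3617

j=1: r + 0k = 214.496 → ⌈·⌉ = 215
j=2: r + 1k = 498.034461… → ⌈·⌉ = 499
j=3: r + 2k = 781.572923… → ⌈·⌉ = 782
j=4: r + 3k = 1065.111384… → ⌈·⌉ = 1066
j=5: r + 4k = 1348.649846… → ⌈·⌉ = 1349
j=6: r + 5k = 1632.188307… → ⌈·⌉ = 1633
j=7: r + 6k = 1915.726769… → ⌈·⌉ = 1916
j=8: r + 7k = 2199.265230… → ⌈·⌉ = 2200
j=9: r + 8k = 2482.803692… → ⌈·⌉ = 2483
j=10: r + 9k = 2766.342153… → ⌈·⌉ = 2767
j=11: r + 10k = 3049.880615… → ⌈·⌉ = 3050
j=12: r + 11k = 3333.419076… → ⌈·⌉ = 3334
j=13: r + 12k = 3616.957538… → ⌈·⌉ = 3617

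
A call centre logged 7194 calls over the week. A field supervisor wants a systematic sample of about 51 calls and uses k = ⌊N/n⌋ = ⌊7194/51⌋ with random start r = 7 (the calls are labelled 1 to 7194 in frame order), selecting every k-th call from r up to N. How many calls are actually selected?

k = ⌊7194/51⌋ = 141
Achieved size = ⌊(7194 − 7)/141⌋ + 1 = ⌊7187/141⌋ + 1 = 50 + 1 = 51
(last selection: 7 + 50×141 = 7057 ≤ 7194; next would be 7198 > 7194)

51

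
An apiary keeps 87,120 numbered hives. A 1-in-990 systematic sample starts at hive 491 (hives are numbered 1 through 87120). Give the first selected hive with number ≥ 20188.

k = 990
Steps past start: ⌈(20188 − 491)/990⌉ = ⌈19697/990⌉ = 20
Selected hive: 491 + 20×990 = 20291

20291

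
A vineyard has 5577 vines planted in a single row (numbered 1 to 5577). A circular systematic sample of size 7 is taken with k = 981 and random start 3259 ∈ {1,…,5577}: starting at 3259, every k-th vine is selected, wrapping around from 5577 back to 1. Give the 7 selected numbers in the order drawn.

3259, 4240, 5221, 625, 1606, 2587, 3568

Selection 1: 3259
Selection 2: 3259 + 981 = 4240
Selection 3: 4240 + 981 = 5221
Selection 4: 5221 + 981 = 6202 → 6202 − 5577 = 625
Selection 5: 625 + 981 = 1606
Selection 6: 1606 + 981 = 2587
Selection 7: 2587 + 981 = 3568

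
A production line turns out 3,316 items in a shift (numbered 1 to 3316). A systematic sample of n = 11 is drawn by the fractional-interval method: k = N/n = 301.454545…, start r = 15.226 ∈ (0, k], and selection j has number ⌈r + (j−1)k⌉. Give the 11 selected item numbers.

16, 317, 619, 920, 1222, 1523, 1824, 2126, 2427, 2729, 3030

j=1: r + 0k = 15.226 → ⌈·⌉ = 16
j=2: r + 1k = 316.680545… → ⌈·⌉ = 317
j=3: r + 2k = 618.135090… → ⌈·⌉ = 619
j=4: r + 3k = 919.589636… → ⌈·⌉ = 920
j=5: r + 4k = 1221.044181… → ⌈·⌉ = 1222
j=6: r + 5k = 1522.498727… → ⌈·⌉ = 1523
j=7: r + 6k = 1823.953272… → ⌈·⌉ = 1824
j=8: r + 7k = 2125.407818… → ⌈·⌉ = 2126
j=9: r + 8k = 2426.862363… → ⌈·⌉ = 2427
j=10: r + 9k = 2728.316909… → ⌈·⌉ = 2729
j=11: r + 10k = 3029.771454… → ⌈·⌉ = 3030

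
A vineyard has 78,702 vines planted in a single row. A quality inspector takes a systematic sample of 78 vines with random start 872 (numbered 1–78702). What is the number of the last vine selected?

78565

k = 78702/78 = 1009
78th selection = r + (78−1)·k = 872 + 77×1009 = 872 + 77693 = 78565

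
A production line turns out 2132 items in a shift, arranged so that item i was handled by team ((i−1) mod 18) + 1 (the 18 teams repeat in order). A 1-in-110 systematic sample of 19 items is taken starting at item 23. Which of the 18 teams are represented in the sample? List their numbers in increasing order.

1, 3, 5, 7, 9, 11, 13, 15, 17

Consecutive selections differ by k = 110, so their team numbers differ by 110 mod 18 = 2.
gcd(110, 18) = 2, so the sample visits 18/2 = 9 distinct residues mod 18.
Start 23 is team 5; the teams hit are 1, 3, 5, 7, 9, 11, 13, 15, 17.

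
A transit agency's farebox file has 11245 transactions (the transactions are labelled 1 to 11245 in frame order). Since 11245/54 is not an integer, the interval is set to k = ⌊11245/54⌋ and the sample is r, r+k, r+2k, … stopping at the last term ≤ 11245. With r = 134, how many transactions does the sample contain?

k = ⌊11245/54⌋ = 208
Achieved size = ⌊(11245 − 134)/208⌋ + 1 = ⌊11111/208⌋ + 1 = 53 + 1 = 54
(last selection: 134 + 53×208 = 11158 ≤ 11245; next would be 11366 > 11245)

54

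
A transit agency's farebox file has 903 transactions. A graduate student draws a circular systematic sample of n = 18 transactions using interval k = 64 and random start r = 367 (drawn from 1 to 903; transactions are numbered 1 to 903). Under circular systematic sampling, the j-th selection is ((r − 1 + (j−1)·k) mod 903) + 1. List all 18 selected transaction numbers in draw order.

367, 431, 495, 559, 623, 687, 751, 815, 879, 40, 104, 168, 232, 296, 360, 424, 488, 552

Selection 1: 367
Selection 2: 367 + 64 = 431
Selection 3: 431 + 64 = 495
Selection 4: 495 + 64 = 559
Selection 5: 559 + 64 = 623
Selection 6: 623 + 64 = 687
Selection 7: 687 + 64 = 751
Selection 8: 751 + 64 = 815
Selection 9: 815 + 64 = 879
Selection 10: 879 + 64 = 943 → 943 − 903 = 40
Selection 11: 40 + 64 = 104
Selection 12: 104 + 64 = 168
Selection 13: 168 + 64 = 232
Selection 14: 232 + 64 = 296
Selection 15: 296 + 64 = 360
Selection 16: 360 + 64 = 424
Selection 17: 424 + 64 = 488
Selection 18: 488 + 64 = 552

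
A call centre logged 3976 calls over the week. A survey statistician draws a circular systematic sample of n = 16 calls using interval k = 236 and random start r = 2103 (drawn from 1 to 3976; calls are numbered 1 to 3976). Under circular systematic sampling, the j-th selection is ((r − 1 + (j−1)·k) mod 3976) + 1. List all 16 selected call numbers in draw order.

2103, 2339, 2575, 2811, 3047, 3283, 3519, 3755, 15, 251, 487, 723, 959, 1195, 1431, 1667

Selection 1: 2103
Selection 2: 2103 + 236 = 2339
Selection 3: 2339 + 236 = 2575
Selection 4: 2575 + 236 = 2811
Selection 5: 2811 + 236 = 3047
Selection 6: 3047 + 236 = 3283
Selection 7: 3283 + 236 = 3519
Selection 8: 3519 + 236 = 3755
Selection 9: 3755 + 236 = 3991 → 3991 − 3976 = 15
Selection 10: 15 + 236 = 251
Selection 11: 251 + 236 = 487
Selection 12: 487 + 236 = 723
Selection 13: 723 + 236 = 959
Selection 14: 959 + 236 = 1195
Selection 15: 1195 + 236 = 1431
Selection 16: 1431 + 236 = 1667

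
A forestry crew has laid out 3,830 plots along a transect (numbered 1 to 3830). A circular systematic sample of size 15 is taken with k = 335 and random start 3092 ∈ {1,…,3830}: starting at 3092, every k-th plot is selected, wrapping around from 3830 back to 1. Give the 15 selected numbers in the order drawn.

Selection 1: 3092
Selection 2: 3092 + 335 = 3427
Selection 3: 3427 + 335 = 3762
Selection 4: 3762 + 335 = 4097 → 4097 − 3830 = 267
Selection 5: 267 + 335 = 602
Selection 6: 602 + 335 = 937
Selection 7: 937 + 335 = 1272
Selection 8: 1272 + 335 = 1607
Selection 9: 1607 + 335 = 1942
Selection 10: 1942 + 335 = 2277
Selection 11: 2277 + 335 = 2612
Selection 12: 2612 + 335 = 2947
Selection 13: 2947 + 335 = 3282
Selection 14: 3282 + 335 = 3617
Selection 15: 3617 + 335 = 3952 → 3952 − 3830 = 122

3092, 3427, 3762, 267, 602, 937, 1272, 1607, 1942, 2277, 2612, 2947, 3282, 3617, 122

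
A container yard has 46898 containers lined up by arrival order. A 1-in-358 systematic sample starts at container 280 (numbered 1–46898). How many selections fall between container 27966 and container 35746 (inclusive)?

22

k = 358
First selection ≥ 27966: 280 + ⌈(27966−280)/358⌉·358 = 280 + 78×358 = 28204
Last selection ≤ 35746: 280 + ⌊(35746−280)/358⌋·358 = 280 + 99×358 = 35722
Count = 99 − 78 + 1 = 22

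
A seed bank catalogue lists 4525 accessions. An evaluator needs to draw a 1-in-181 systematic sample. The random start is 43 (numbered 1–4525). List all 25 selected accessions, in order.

43, 224, 405, 586, 767, 948, 1129, 1310, 1491, 1672, 1853, 2034, 2215, 2396, 2577, 2758, 2939, 3120, 3301, 3482, 3663, 3844, 4025, 4206, 4387

accession 1: 43
accession 2: 43 + 181 = 224
accession 3: 224 + 181 = 405
accession 4: 405 + 181 = 586
accession 5: 586 + 181 = 767
accession 6: 767 + 181 = 948
accession 7: 948 + 181 = 1129
accession 8: 1129 + 181 = 1310
accession 9: 1310 + 181 = 1491
accession 10: 1491 + 181 = 1672
accession 11: 1672 + 181 = 1853
accession 12: 1853 + 181 = 2034
accession 13: 2034 + 181 = 2215
accession 14: 2215 + 181 = 2396
accession 15: 2396 + 181 = 2577
accession 16: 2577 + 181 = 2758
accession 17: 2758 + 181 = 2939
accession 18: 2939 + 181 = 3120
accession 19: 3120 + 181 = 3301
accession 20: 3301 + 181 = 3482
accession 21: 3482 + 181 = 3663
accession 22: 3663 + 181 = 3844
accession 23: 3844 + 181 = 4025
accession 24: 4025 + 181 = 4206
accession 25: 4206 + 181 = 4387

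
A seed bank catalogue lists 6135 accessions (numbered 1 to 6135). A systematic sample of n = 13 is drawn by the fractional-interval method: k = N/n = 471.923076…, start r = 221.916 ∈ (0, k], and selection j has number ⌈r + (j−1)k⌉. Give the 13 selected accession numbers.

j=1: r + 0k = 221.916 → ⌈·⌉ = 222
j=2: r + 1k = 693.839076… → ⌈·⌉ = 694
j=3: r + 2k = 1165.762153… → ⌈·⌉ = 1166
j=4: r + 3k = 1637.685230… → ⌈·⌉ = 1638
j=5: r + 4k = 2109.608307… → ⌈·⌉ = 2110
j=6: r + 5k = 2581.531384… → ⌈·⌉ = 2582
j=7: r + 6k = 3053.454461… → ⌈·⌉ = 3054
j=8: r + 7k = 3525.377538… → ⌈·⌉ = 3526
j=9: r + 8k = 3997.300615… → ⌈·⌉ = 3998
j=10: r + 9k = 4469.223692… → ⌈·⌉ = 4470
j=11: r + 10k = 4941.146769… → ⌈·⌉ = 4942
j=12: r + 11k = 5413.069846… → ⌈·⌉ = 5414
j=13: r + 12k = 5884.992923… → ⌈·⌉ = 5885

222, 694, 1166, 1638, 2110, 2582, 3054, 3526, 3998, 4470, 4942, 5414, 5885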